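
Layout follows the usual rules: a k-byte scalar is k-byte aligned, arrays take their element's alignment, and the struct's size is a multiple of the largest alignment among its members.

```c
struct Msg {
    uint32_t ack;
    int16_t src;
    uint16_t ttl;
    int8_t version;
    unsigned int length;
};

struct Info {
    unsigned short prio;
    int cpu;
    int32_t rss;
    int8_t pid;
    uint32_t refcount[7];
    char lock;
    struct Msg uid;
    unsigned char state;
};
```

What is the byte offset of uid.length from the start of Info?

Msg: @0: ack [4B, align 4] → 4; @4: src [2B, align 2] → 6; @6: ttl [2B, align 2] → 8; @8: version [1B, align 1] → 9; +3 pad (align 4); @12: length [4B, align 4] → 16; size 16, align 4
@0: prio [2B, align 2] → 2
+2 pad (align 4)
@4: cpu [4B, align 4] → 8
@8: rss [4B, align 4] → 12
@12: pid [1B, align 1] → 13
+3 pad (align 4)
@16: refcount [28B, align 4] → 44
@44: lock [1B, align 1] → 45
+3 pad (align 4)
@48: uid [16B, align 4] → 64
within Msg: length at 12
48 + 12 = 60

60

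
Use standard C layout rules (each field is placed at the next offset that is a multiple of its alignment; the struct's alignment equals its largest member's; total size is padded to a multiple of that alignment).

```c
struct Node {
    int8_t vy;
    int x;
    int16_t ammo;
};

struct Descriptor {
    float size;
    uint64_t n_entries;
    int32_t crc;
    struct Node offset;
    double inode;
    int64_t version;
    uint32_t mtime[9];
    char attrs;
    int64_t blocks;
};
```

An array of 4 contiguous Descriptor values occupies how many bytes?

Node: 0..1  vy  (1B, 1-aligned); 1..4  -- padding (3B); 4..8  x  (4B, 4-aligned); 8..10  ammo  (2B, 2-aligned); 10..12  -- tail padding (2B); sizeof = 12, alignof = 4
0..4  size  (4B, 4-aligned)
4..8  -- padding (4B)
8..16  n_entries  (8B, 8-aligned)
16..20  crc  (4B, 4-aligned)
20..32  offset  (12B, 4-aligned)
32..40  inode  (8B, 8-aligned)
40..48  version  (8B, 8-aligned)
48..84  mtime  (36B, 4-aligned)
84..85  attrs  (1B, 1-aligned)
85..88  -- padding (3B)
88..96  blocks  (8B, 8-aligned)
sizeof = 96, alignof = 8
array of 4: 4 × 96 = 384

384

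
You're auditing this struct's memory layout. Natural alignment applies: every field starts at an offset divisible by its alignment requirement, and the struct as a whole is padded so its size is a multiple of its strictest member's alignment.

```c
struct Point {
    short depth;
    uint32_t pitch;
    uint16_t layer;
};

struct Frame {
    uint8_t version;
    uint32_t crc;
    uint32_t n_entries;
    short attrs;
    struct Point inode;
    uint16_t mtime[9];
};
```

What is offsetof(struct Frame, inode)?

16

Point: depth at 0 (size 2, align 2) → ends 2; pad 2 to align 4 for pitch; pitch at 4 (size 4, align 4) → ends 8; layer at 8 (size 2, align 2) → ends 10; tail pad 2 to reach multiple of 4; total 12 bytes, alignment 4
version at 0 (size 1, align 1) → ends 1
pad 3 to align 4 for crc
crc at 4 (size 4, align 4) → ends 8
n_entries at 8 (size 4, align 4) → ends 12
attrs at 12 (size 2, align 2) → ends 14
pad 2 to align 4 for inode
inode at 16 (size 12, align 4) → ends 28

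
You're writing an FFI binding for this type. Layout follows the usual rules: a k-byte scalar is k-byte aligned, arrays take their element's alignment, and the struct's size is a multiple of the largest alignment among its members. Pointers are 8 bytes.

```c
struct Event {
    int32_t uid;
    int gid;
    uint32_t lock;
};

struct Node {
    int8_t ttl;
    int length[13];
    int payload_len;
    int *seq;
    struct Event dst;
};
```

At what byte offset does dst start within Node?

Event: @0: uid [4B, align 4] → 4; @4: gid [4B, align 4] → 8; @8: lock [4B, align 4] → 12; size 12, align 4
@0: ttl [1B, align 1] → 1
+3 pad (align 4)
@4: length [52B, align 4] → 56
@56: payload_len [4B, align 4] → 60
+4 pad (align 8)
@64: seq [8B, align 8] → 72
@72: dst [12B, align 4] → 84

72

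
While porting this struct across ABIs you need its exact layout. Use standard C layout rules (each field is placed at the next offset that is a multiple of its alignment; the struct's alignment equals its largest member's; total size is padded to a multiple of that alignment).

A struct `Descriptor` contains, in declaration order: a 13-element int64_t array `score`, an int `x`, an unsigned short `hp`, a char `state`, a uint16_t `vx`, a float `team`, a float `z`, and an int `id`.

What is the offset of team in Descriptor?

116

0..104  score  (104B, 8-aligned)
104..108  x  (4B, 4-aligned)
108..110  hp  (2B, 2-aligned)
110..111  state  (1B, 1-aligned)
111..112  -- padding (1B)
112..114  vx  (2B, 2-aligned)
114..116  -- padding (2B)
116..120  team  (4B, 4-aligned)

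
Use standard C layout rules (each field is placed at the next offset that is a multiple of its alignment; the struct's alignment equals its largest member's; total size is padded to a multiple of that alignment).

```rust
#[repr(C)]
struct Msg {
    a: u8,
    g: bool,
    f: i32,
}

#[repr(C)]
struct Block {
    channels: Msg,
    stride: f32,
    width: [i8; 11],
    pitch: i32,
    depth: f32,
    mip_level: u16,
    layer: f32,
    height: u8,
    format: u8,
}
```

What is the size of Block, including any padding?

Msg: 0..1  a  (1B, 1-aligned); 1..2  g  (1B, 1-aligned); 2..4  -- padding (2B); 4..8  f  (4B, 4-aligned); sizeof = 8, alignof = 4
0..8  channels  (8B, 4-aligned)
8..12  stride  (4B, 4-aligned)
12..23  width  (11B, 1-aligned)
23..24  -- padding (1B)
24..28  pitch  (4B, 4-aligned)
28..32  depth  (4B, 4-aligned)
32..34  mip_level  (2B, 2-aligned)
34..36  -- padding (2B)
36..40  layer  (4B, 4-aligned)
40..41  height  (1B, 1-aligned)
41..42  format  (1B, 1-aligned)
42..44  -- tail padding (2B)
sizeof = 44, alignof = 4

44 bytes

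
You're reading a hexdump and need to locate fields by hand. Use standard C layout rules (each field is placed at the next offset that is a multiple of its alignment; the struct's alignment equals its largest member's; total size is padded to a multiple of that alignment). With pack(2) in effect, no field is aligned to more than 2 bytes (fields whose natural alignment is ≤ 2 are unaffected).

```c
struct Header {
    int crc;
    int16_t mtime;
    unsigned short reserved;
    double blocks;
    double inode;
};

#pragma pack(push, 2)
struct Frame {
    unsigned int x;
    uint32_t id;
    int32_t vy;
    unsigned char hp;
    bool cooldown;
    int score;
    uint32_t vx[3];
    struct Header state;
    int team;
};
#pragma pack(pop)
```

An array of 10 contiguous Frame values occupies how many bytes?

Header: 0..4  crc  (4B, 4-aligned); 4..6  mtime  (2B, 2-aligned); 6..8  reserved  (2B, 2-aligned); 8..16  blocks  (8B, 8-aligned); 16..24  inode  (8B, 8-aligned); sizeof = 24, alignof = 8
0..4  x  (4B, 2-aligned)
4..8  id  (4B, 2-aligned)
8..12  vy  (4B, 2-aligned)
12..13  hp  (1B, 1-aligned)
13..14  cooldown  (1B, 1-aligned)
14..18  score  (4B, 2-aligned)
18..30  vx  (12B, 2-aligned)
30..54  state  (24B, 2-aligned)
54..58  team  (4B, 2-aligned)
sizeof = 58, alignof = 2
array of 10: 10 × 58 = 580

580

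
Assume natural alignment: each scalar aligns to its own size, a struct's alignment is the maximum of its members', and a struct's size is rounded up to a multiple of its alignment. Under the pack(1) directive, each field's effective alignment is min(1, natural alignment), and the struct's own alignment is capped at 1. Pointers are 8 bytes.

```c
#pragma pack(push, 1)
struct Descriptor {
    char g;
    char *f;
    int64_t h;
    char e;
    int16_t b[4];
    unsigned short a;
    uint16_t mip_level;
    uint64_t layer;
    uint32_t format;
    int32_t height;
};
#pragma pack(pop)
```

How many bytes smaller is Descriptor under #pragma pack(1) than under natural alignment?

natural layout:
  g at 0 (size 1, align 1) → ends 1
  pad 7 to align 8 for f
  f at 8 (size 8, align 8) → ends 16
  h at 16 (size 8, align 8) → ends 24
  e at 24 (size 1, align 1) → ends 25
  pad 1 to align 2 for b
  b at 26 (size 8, align 2) → ends 34
  a at 34 (size 2, align 2) → ends 36
  mip_level at 36 (size 2, align 2) → ends 38
  pad 2 to align 8 for layer
  layer at 40 (size 8, align 8) → ends 48
  format at 48 (size 4, align 4) → ends 52
  height at 52 (size 4, align 4) → ends 56
  total 56 bytes, alignment 8
packed(1) layout:
  g at 0 (size 1, align 1) → ends 1
  f at 1 (size 8, align 1) → ends 9
  h at 9 (size 8, align 1) → ends 17
  e at 17 (size 1, align 1) → ends 18
  b at 18 (size 8, align 1) → ends 26
  a at 26 (size 2, align 1) → ends 28
  mip_level at 28 (size 2, align 1) → ends 30
  layer at 30 (size 8, align 1) → ends 38
  format at 38 (size 4, align 1) → ends 42
  height at 42 (size 4, align 1) → ends 46
  total 46 bytes, alignment 1
56 − 46 = 10

10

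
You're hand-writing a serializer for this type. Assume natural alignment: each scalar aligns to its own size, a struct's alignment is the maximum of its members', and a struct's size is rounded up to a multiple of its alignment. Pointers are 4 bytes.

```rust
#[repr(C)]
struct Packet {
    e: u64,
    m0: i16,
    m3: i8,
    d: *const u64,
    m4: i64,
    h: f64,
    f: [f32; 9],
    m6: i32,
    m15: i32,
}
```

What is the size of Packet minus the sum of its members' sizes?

5

e at 0 (size 8, align 8) → ends 8
m0 at 8 (size 2, align 2) → ends 10
m3 at 10 (size 1, align 1) → ends 11
pad 1 to align 4 for d
d at 12 (size 4, align 4) → ends 16
m4 at 16 (size 8, align 8) → ends 24
h at 24 (size 8, align 8) → ends 32
f at 32 (size 36, align 4) → ends 68
m6 at 68 (size 4, align 4) → ends 72
m15 at 72 (size 4, align 4) → ends 76
tail pad 4 to reach multiple of 8
total 80 bytes, alignment 8
data bytes 75, size 80 → padding 5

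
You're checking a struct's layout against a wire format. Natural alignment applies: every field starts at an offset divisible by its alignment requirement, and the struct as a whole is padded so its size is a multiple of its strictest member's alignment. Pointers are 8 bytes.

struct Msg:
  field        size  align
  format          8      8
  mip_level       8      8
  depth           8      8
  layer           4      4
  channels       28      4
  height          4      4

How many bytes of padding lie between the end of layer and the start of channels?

0

0..8  format  (8B, 8-aligned)
8..16  mip_level  (8B, 8-aligned)
16..24  depth  (8B, 8-aligned)
24..28  layer  (4B, 4-aligned)
28..56  channels  (28B, 4-aligned)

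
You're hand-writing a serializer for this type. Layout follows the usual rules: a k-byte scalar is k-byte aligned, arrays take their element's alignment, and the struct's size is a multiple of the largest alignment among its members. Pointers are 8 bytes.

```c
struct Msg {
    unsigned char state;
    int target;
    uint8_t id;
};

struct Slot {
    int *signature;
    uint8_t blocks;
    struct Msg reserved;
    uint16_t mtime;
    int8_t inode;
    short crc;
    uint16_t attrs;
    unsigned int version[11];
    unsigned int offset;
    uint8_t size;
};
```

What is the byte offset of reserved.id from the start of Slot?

20

Msg: 0..1  state  (1B, 1-aligned); 1..4  -- padding (3B); 4..8  target  (4B, 4-aligned); 8..9  id  (1B, 1-aligned); 9..12  -- tail padding (3B); sizeof = 12, alignof = 4
0..8  signature  (8B, 8-aligned)
8..9  blocks  (1B, 1-aligned)
9..12  -- padding (3B)
12..24  reserved  (12B, 4-aligned)
within Msg: id at 8
12 + 8 = 20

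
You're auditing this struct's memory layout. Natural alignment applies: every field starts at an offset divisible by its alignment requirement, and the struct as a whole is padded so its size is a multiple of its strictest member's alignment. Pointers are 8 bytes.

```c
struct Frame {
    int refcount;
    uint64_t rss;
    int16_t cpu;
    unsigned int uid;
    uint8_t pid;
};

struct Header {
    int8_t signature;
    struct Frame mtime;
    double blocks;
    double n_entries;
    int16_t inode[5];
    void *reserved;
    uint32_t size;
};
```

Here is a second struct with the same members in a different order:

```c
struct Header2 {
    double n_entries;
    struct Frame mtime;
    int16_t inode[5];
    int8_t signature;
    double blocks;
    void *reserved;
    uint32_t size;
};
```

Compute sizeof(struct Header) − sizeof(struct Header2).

Frame: refcount at 0 (size 4, align 4) → ends 4; pad 4 to align 8 for rss; rss at 8 (size 8, align 8) → ends 16; cpu at 16 (size 2, align 2) → ends 18; pad 2 to align 4 for uid; uid at 20 (size 4, align 4) → ends 24; pid at 24 (size 1, align 1) → ends 25; tail pad 7 to reach multiple of 8; total 32 bytes, alignment 8
signature at 0 (size 1, align 1) → ends 1
pad 7 to align 8 for mtime
mtime at 8 (size 32, align 8) → ends 40
blocks at 40 (size 8, align 8) → ends 48
n_entries at 48 (size 8, align 8) → ends 56
inode at 56 (size 10, align 2) → ends 66
pad 6 to align 8 for reserved
reserved at 72 (size 8, align 8) → ends 80
size at 80 (size 4, align 4) → ends 84
tail pad 4 to reach multiple of 8
total 88 bytes, alignment 8
— Header2 —
n_entries at 0 (size 8, align 8) → ends 8
mtime at 8 (size 32, align 8) → ends 40
inode at 40 (size 10, align 2) → ends 50
signature at 50 (size 1, align 1) → ends 51
pad 5 to align 8 for blocks
blocks at 56 (size 8, align 8) → ends 64
reserved at 64 (size 8, align 8) → ends 72
size at 72 (size 4, align 4) → ends 76
tail pad 4 to reach multiple of 8
total 80 bytes, alignment 8
88 − 80 = 8

8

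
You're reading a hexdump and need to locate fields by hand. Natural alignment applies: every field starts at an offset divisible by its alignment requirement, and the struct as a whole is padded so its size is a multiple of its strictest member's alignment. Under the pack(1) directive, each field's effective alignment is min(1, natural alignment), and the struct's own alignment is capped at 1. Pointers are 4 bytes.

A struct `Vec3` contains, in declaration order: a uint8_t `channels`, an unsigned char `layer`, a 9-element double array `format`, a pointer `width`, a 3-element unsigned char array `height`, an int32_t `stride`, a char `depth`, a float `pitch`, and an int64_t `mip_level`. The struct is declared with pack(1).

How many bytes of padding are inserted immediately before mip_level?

0..1  channels  (1B, 1-aligned)
1..2  layer  (1B, 1-aligned)
2..74  format  (72B, 1-aligned)
74..78  width  (4B, 1-aligned)
78..81  height  (3B, 1-aligned)
81..85  stride  (4B, 1-aligned)
85..86  depth  (1B, 1-aligned)
86..90  pitch  (4B, 1-aligned)
90..98  mip_level  (8B, 1-aligned)

0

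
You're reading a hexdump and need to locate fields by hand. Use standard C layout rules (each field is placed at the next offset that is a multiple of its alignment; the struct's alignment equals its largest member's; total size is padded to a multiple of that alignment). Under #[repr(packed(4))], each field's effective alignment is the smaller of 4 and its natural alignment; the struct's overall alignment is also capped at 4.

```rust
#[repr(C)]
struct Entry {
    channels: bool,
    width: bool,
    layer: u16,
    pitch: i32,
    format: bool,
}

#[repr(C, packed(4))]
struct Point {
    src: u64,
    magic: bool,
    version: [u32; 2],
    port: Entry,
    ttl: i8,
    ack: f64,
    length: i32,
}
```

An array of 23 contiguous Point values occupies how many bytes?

Entry: 0..1  channels  (1B, 1-aligned); 1..2  width  (1B, 1-aligned); 2..4  layer  (2B, 2-aligned); 4..8  pitch  (4B, 4-aligned); 8..9  format  (1B, 1-aligned); 9..12  -- tail padding (3B); sizeof = 12, alignof = 4
0..8  src  (8B, 4-aligned)
8..9  magic  (1B, 1-aligned)
9..12  -- padding (3B)
12..20  version  (8B, 4-aligned)
20..32  port  (12B, 4-aligned)
32..33  ttl  (1B, 1-aligned)
33..36  -- padding (3B)
36..44  ack  (8B, 4-aligned)
44..48  length  (4B, 4-aligned)
sizeof = 48, alignof = 4
array of 23: 23 × 48 = 1104

1104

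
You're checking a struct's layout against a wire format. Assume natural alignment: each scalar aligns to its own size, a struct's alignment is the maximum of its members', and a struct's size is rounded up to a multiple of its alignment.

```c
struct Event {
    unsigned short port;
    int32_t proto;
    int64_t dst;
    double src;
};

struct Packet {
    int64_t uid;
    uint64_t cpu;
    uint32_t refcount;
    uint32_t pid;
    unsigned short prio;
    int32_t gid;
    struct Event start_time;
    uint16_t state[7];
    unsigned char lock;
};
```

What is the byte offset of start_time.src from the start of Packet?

48

Event: @0: port [2B, align 2] → 2; +2 pad (align 4); @4: proto [4B, align 4] → 8; @8: dst [8B, align 8] → 16; @16: src [8B, align 8] → 24; size 24, align 8
@0: uid [8B, align 8] → 8
@8: cpu [8B, align 8] → 16
@16: refcount [4B, align 4] → 20
@20: pid [4B, align 4] → 24
@24: prio [2B, align 2] → 26
+2 pad (align 4)
@28: gid [4B, align 4] → 32
@32: start_time [24B, align 8] → 56
within Event: src at 16
32 + 16 = 48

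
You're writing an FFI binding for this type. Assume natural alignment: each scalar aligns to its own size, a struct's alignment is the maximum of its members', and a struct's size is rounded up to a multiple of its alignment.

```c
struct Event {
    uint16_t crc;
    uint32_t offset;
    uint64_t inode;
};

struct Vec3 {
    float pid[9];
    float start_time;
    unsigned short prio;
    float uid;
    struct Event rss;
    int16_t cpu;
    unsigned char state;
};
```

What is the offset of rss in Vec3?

48

Event: 0..2  crc  (2B, 2-aligned); 2..4  -- padding (2B); 4..8  offset  (4B, 4-aligned); 8..16  inode  (8B, 8-aligned); sizeof = 16, alignof = 8
0..36  pid  (36B, 4-aligned)
36..40  start_time  (4B, 4-aligned)
40..42  prio  (2B, 2-aligned)
42..44  -- padding (2B)
44..48  uid  (4B, 4-aligned)
48..64  rss  (16B, 8-aligned)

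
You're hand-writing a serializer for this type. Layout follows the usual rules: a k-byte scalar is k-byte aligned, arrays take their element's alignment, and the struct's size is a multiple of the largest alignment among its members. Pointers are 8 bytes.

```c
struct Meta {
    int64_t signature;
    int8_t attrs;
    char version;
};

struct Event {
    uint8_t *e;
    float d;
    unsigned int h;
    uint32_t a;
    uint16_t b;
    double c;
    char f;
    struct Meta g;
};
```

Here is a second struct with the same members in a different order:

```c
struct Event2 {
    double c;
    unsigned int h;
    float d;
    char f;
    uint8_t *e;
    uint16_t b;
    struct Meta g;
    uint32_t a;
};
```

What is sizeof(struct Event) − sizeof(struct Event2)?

-8

Meta: 0..8  signature  (8B, 8-aligned); 8..9  attrs  (1B, 1-aligned); 9..10  version  (1B, 1-aligned); 10..16  -- tail padding (6B); sizeof = 16, alignof = 8
0..8  e  (8B, 8-aligned)
8..12  d  (4B, 4-aligned)
12..16  h  (4B, 4-aligned)
16..20  a  (4B, 4-aligned)
20..22  b  (2B, 2-aligned)
22..24  -- padding (2B)
24..32  c  (8B, 8-aligned)
32..33  f  (1B, 1-aligned)
33..40  -- padding (7B)
40..56  g  (16B, 8-aligned)
sizeof = 56, alignof = 8
— Event2 —
0..8  c  (8B, 8-aligned)
8..12  h  (4B, 4-aligned)
12..16  d  (4B, 4-aligned)
16..17  f  (1B, 1-aligned)
17..24  -- padding (7B)
24..32  e  (8B, 8-aligned)
32..34  b  (2B, 2-aligned)
34..40  -- padding (6B)
40..56  g  (16B, 8-aligned)
56..60  a  (4B, 4-aligned)
60..64  -- tail padding (4B)
sizeof = 64, alignof = 8
56 − 64 = -8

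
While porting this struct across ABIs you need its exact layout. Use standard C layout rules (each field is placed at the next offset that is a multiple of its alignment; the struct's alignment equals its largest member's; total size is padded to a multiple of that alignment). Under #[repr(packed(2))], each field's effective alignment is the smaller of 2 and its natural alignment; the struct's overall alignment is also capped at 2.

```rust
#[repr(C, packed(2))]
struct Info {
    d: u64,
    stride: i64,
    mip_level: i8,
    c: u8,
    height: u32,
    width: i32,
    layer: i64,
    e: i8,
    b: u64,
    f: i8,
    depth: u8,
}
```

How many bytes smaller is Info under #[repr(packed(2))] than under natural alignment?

18

natural layout:
  0..8  d  (8B, 8-aligned)
  8..16  stride  (8B, 8-aligned)
  16..17  mip_level  (1B, 1-aligned)
  17..18  c  (1B, 1-aligned)
  18..20  -- padding (2B)
  20..24  height  (4B, 4-aligned)
  24..28  width  (4B, 4-aligned)
  28..32  -- padding (4B)
  32..40  layer  (8B, 8-aligned)
  40..41  e  (1B, 1-aligned)
  41..48  -- padding (7B)
  48..56  b  (8B, 8-aligned)
  56..57  f  (1B, 1-aligned)
  57..58  depth  (1B, 1-aligned)
  58..64  -- tail padding (6B)
  sizeof = 64, alignof = 8
packed(2) layout:
  0..8  d  (8B, 2-aligned)
  8..16  stride  (8B, 2-aligned)
  16..17  mip_level  (1B, 1-aligned)
  17..18  c  (1B, 1-aligned)
  18..22  height  (4B, 2-aligned)
  22..26  width  (4B, 2-aligned)
  26..34  layer  (8B, 2-aligned)
  34..35  e  (1B, 1-aligned)
  35..36  -- padding (1B)
  36..44  b  (8B, 2-aligned)
  44..45  f  (1B, 1-aligned)
  45..46  depth  (1B, 1-aligned)
  sizeof = 46, alignof = 2
64 − 46 = 18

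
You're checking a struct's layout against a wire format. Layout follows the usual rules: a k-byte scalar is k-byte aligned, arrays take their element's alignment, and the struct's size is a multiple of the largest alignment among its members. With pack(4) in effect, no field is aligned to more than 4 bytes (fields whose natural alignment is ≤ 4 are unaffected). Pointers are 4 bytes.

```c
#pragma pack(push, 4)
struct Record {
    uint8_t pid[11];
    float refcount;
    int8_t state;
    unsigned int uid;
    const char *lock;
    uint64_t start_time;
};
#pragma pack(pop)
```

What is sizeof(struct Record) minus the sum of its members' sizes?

0..11  pid  (11B, 1-aligned)
11..12  -- padding (1B)
12..16  refcount  (4B, 4-aligned)
16..17  state  (1B, 1-aligned)
17..20  -- padding (3B)
20..24  uid  (4B, 4-aligned)
24..28  lock  (4B, 4-aligned)
28..36  start_time  (8B, 4-aligned)
sizeof = 36, alignof = 4
data bytes 32, size 36 → padding 4

4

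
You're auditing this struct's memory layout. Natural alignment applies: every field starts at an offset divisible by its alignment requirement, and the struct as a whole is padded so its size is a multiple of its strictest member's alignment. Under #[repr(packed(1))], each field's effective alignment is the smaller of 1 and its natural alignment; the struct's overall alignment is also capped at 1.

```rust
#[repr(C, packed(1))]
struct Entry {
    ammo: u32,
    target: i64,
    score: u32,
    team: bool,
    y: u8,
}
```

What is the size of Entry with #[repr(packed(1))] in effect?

18

@0: ammo [4B, align 1] → 4
@4: target [8B, align 1] → 12
@12: score [4B, align 1] → 16
@16: team [1B, align 1] → 17
@17: y [1B, align 1] → 18
size 18, align 1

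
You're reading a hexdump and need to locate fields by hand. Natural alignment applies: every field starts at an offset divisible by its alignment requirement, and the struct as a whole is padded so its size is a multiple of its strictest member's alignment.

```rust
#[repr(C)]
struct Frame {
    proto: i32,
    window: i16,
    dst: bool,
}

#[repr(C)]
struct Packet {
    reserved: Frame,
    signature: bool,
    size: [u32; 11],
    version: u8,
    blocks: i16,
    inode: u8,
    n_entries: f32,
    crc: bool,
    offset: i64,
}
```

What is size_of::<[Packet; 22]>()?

Frame: 0..4  proto  (4B, 4-aligned); 4..6  window  (2B, 2-aligned); 6..7  dst  (1B, 1-aligned); 7..8  -- tail padding (1B); sizeof = 8, alignof = 4
0..8  reserved  (8B, 4-aligned)
8..9  signature  (1B, 1-aligned)
9..12  -- padding (3B)
12..56  size  (44B, 4-aligned)
56..57  version  (1B, 1-aligned)
57..58  -- padding (1B)
58..60  blocks  (2B, 2-aligned)
60..61  inode  (1B, 1-aligned)
61..64  -- padding (3B)
64..68  n_entries  (4B, 4-aligned)
68..69  crc  (1B, 1-aligned)
69..72  -- padding (3B)
72..80  offset  (8B, 8-aligned)
sizeof = 80, alignof = 8
array of 22: 22 × 80 = 1760

1760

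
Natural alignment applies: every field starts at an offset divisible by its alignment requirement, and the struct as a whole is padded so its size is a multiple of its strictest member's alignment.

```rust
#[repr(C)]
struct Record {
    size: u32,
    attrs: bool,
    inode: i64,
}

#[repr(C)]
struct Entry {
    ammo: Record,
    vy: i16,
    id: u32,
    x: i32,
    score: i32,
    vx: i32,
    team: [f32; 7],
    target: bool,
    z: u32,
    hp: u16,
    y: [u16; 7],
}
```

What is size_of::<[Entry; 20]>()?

1760

Record: @0: size [4B, align 4] → 4; @4: attrs [1B, align 1] → 5; +3 pad (align 8); @8: inode [8B, align 8] → 16; size 16, align 8
@0: ammo [16B, align 8] → 16
@16: vy [2B, align 2] → 18
+2 pad (align 4)
@20: id [4B, align 4] → 24
@24: x [4B, align 4] → 28
@28: score [4B, align 4] → 32
@32: vx [4B, align 4] → 36
@36: team [28B, align 4] → 64
@64: target [1B, align 1] → 65
+3 pad (align 4)
@68: z [4B, align 4] → 72
@72: hp [2B, align 2] → 74
@74: y [14B, align 2] → 88
size 88, align 8
array of 20: 20 × 88 = 1760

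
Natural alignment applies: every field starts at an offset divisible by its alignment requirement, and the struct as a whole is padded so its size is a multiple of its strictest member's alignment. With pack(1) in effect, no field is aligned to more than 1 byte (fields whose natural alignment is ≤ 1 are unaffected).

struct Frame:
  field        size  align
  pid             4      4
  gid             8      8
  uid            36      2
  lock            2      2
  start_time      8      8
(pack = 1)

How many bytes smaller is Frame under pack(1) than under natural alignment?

6

natural layout:
  pid at 0 (size 4, align 4) → ends 4
  pad 4 to align 8 for gid
  gid at 8 (size 8, align 8) → ends 16
  uid at 16 (size 36, align 2) → ends 52
  lock at 52 (size 2, align 2) → ends 54
  pad 2 to align 8 for start_time
  start_time at 56 (size 8, align 8) → ends 64
  total 64 bytes, alignment 8
packed(1) layout:
  pid at 0 (size 4, align 1) → ends 4
  gid at 4 (size 8, align 1) → ends 12
  uid at 12 (size 36, align 1) → ends 48
  lock at 48 (size 2, align 1) → ends 50
  start_time at 50 (size 8, align 1) → ends 58
  total 58 bytes, alignment 1
64 − 58 = 6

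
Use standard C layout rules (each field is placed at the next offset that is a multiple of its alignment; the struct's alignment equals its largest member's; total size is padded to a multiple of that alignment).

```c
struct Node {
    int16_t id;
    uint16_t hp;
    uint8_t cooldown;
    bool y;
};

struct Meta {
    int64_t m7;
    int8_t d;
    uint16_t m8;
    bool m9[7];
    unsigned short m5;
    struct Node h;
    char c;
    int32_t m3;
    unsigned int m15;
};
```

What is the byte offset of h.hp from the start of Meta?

24

Node: @0: id [2B, align 2] → 2; @2: hp [2B, align 2] → 4; @4: cooldown [1B, align 1] → 5; @5: y [1B, align 1] → 6; size 6, align 2
@0: m7 [8B, align 8] → 8
@8: d [1B, align 1] → 9
+1 pad (align 2)
@10: m8 [2B, align 2] → 12
@12: m9 [7B, align 1] → 19
+1 pad (align 2)
@20: m5 [2B, align 2] → 22
@22: h [6B, align 2] → 28
within Node: hp at 2
22 + 2 = 24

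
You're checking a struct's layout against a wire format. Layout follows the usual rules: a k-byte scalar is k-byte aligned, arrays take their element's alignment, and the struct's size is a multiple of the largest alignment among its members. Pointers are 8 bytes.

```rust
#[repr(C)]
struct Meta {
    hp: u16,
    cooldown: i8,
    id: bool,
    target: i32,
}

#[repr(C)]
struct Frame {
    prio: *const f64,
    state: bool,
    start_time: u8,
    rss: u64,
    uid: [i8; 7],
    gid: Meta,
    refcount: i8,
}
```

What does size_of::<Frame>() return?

Meta: 0..2  hp  (2B, 2-aligned); 2..3  cooldown  (1B, 1-aligned); 3..4  id  (1B, 1-aligned); 4..8  target  (4B, 4-aligned); sizeof = 8, alignof = 4
0..8  prio  (8B, 8-aligned)
8..9  state  (1B, 1-aligned)
9..10  start_time  (1B, 1-aligned)
10..16  -- padding (6B)
16..24  rss  (8B, 8-aligned)
24..31  uid  (7B, 1-aligned)
31..32  -- padding (1B)
32..40  gid  (8B, 4-aligned)
40..41  refcount  (1B, 1-aligned)
41..48  -- tail padding (7B)
sizeof = 48, alignof = 8

48 bytes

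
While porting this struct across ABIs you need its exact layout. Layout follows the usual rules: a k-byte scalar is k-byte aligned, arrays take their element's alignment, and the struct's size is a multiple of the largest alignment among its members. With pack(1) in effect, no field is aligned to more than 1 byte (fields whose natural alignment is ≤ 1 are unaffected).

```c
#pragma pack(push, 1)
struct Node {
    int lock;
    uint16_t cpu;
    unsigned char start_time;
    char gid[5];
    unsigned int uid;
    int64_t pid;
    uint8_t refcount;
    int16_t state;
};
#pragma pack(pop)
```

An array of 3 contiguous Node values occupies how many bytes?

81

@0: lock [4B, align 1] → 4
@4: cpu [2B, align 1] → 6
@6: start_time [1B, align 1] → 7
@7: gid [5B, align 1] → 12
@12: uid [4B, align 1] → 16
@16: pid [8B, align 1] → 24
@24: refcount [1B, align 1] → 25
@25: state [2B, align 1] → 27
size 27, align 1
array of 3: 3 × 27 = 81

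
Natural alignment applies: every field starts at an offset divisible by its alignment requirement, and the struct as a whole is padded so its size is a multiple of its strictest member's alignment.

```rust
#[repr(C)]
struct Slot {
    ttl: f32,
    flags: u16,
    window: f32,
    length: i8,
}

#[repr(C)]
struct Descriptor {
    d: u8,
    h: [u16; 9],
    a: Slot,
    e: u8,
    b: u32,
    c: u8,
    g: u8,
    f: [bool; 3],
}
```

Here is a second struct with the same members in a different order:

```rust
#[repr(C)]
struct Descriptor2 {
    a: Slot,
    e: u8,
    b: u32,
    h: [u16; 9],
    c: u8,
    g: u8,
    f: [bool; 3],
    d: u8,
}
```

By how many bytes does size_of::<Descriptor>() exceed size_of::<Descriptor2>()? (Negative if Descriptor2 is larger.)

4

Slot: ttl at 0 (size 4, align 4) → ends 4; flags at 4 (size 2, align 2) → ends 6; pad 2 to align 4 for window; window at 8 (size 4, align 4) → ends 12; length at 12 (size 1, align 1) → ends 13; tail pad 3 to reach multiple of 4; total 16 bytes, alignment 4
d at 0 (size 1, align 1) → ends 1
pad 1 to align 2 for h
h at 2 (size 18, align 2) → ends 20
a at 20 (size 16, align 4) → ends 36
e at 36 (size 1, align 1) → ends 37
pad 3 to align 4 for b
b at 40 (size 4, align 4) → ends 44
c at 44 (size 1, align 1) → ends 45
g at 45 (size 1, align 1) → ends 46
f at 46 (size 3, align 1) → ends 49
tail pad 3 to reach multiple of 4
total 52 bytes, alignment 4
— Descriptor2 —
a at 0 (size 16, align 4) → ends 16
e at 16 (size 1, align 1) → ends 17
pad 3 to align 4 for b
b at 20 (size 4, align 4) → ends 24
h at 24 (size 18, align 2) → ends 42
c at 42 (size 1, align 1) → ends 43
g at 43 (size 1, align 1) → ends 44
f at 44 (size 3, align 1) → ends 47
d at 47 (size 1, align 1) → ends 48
total 48 bytes, alignment 4
52 − 48 = 4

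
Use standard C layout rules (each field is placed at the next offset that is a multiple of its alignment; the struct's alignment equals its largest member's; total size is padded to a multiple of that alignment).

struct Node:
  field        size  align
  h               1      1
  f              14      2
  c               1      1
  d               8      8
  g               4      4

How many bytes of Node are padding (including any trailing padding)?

12

0..1  h  (1B, 1-aligned)
1..2  -- padding (1B)
2..16  f  (14B, 2-aligned)
16..17  c  (1B, 1-aligned)
17..24  -- padding (7B)
24..32  d  (8B, 8-aligned)
32..36  g  (4B, 4-aligned)
36..40  -- tail padding (4B)
sizeof = 40, alignof = 8
data bytes 28, size 40 → padding 12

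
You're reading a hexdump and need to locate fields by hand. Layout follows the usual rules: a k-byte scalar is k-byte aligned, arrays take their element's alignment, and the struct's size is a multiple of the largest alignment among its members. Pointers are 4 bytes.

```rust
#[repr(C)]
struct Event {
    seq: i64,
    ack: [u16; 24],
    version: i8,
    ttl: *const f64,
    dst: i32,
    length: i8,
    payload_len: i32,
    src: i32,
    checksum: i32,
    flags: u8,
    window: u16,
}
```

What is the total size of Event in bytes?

88

0..8  seq  (8B, 8-aligned)
8..56  ack  (48B, 2-aligned)
56..57  version  (1B, 1-aligned)
57..60  -- padding (3B)
60..64  ttl  (4B, 4-aligned)
64..68  dst  (4B, 4-aligned)
68..69  length  (1B, 1-aligned)
69..72  -- padding (3B)
72..76  payload_len  (4B, 4-aligned)
76..80  src  (4B, 4-aligned)
80..84  checksum  (4B, 4-aligned)
84..85  flags  (1B, 1-aligned)
85..86  -- padding (1B)
86..88  window  (2B, 2-aligned)
sizeof = 88, alignof = 8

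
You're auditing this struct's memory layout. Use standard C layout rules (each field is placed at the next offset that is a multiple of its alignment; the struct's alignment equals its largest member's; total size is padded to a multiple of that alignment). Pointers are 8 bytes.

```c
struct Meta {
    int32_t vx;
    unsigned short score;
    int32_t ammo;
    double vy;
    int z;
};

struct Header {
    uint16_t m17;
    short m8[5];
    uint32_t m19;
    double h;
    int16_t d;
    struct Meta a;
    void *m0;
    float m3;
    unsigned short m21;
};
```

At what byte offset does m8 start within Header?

2

Meta: @0: vx [4B, align 4] → 4; @4: score [2B, align 2] → 6; +2 pad (align 4); @8: ammo [4B, align 4] → 12; +4 pad (align 8); @16: vy [8B, align 8] → 24; @24: z [4B, align 4] → 28; +4 tail pad (align 8); size 32, align 8
@0: m17 [2B, align 2] → 2
@2: m8 [10B, align 2] → 12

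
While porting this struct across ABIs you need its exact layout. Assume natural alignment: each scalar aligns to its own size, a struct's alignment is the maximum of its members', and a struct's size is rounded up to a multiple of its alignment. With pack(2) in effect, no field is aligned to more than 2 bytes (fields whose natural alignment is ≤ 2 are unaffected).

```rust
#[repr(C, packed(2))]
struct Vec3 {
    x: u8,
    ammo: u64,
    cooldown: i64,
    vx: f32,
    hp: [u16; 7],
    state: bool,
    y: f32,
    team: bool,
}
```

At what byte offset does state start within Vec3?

0..1  x  (1B, 1-aligned)
1..2  -- padding (1B)
2..10  ammo  (8B, 2-aligned)
10..18  cooldown  (8B, 2-aligned)
18..22  vx  (4B, 2-aligned)
22..36  hp  (14B, 2-aligned)
36..37  state  (1B, 1-aligned)

36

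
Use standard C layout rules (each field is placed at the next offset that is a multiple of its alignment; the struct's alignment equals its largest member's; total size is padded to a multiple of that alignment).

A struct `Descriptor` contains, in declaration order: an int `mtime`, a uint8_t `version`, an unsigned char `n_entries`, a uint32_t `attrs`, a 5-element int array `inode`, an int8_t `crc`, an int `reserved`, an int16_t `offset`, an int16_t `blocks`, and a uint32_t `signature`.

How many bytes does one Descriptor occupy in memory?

48

@0: mtime [4B, align 4] → 4
@4: version [1B, align 1] → 5
@5: n_entries [1B, align 1] → 6
+2 pad (align 4)
@8: attrs [4B, align 4] → 12
@12: inode [20B, align 4] → 32
@32: crc [1B, align 1] → 33
+3 pad (align 4)
@36: reserved [4B, align 4] → 40
@40: offset [2B, align 2] → 42
@42: blocks [2B, align 2] → 44
@44: signature [4B, align 4] → 48
size 48, align 4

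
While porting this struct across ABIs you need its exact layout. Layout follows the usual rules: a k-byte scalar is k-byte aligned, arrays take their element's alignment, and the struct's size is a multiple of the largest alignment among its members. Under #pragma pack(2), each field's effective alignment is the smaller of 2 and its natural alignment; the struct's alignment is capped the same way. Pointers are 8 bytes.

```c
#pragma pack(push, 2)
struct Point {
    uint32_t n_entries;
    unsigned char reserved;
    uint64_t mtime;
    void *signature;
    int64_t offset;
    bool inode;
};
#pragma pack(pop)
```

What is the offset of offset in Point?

0..4  n_entries  (4B, 2-aligned)
4..5  reserved  (1B, 1-aligned)
5..6  -- padding (1B)
6..14  mtime  (8B, 2-aligned)
14..22  signature  (8B, 2-aligned)
22..30  offset  (8B, 2-aligned)

22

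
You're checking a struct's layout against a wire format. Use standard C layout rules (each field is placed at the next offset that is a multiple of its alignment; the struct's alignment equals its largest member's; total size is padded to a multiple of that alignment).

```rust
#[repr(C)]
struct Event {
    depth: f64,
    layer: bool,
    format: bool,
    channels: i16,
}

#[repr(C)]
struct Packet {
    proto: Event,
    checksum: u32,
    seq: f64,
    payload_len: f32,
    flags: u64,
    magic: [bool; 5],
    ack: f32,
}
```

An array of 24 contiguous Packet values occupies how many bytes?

Event: @0: depth [8B, align 8] → 8; @8: layer [1B, align 1] → 9; @9: format [1B, align 1] → 10; @10: channels [2B, align 2] → 12; +4 tail pad (align 8); size 16, align 8
@0: proto [16B, align 8] → 16
@16: checksum [4B, align 4] → 20
+4 pad (align 8)
@24: seq [8B, align 8] → 32
@32: payload_len [4B, align 4] → 36
+4 pad (align 8)
@40: flags [8B, align 8] → 48
@48: magic [5B, align 1] → 53
+3 pad (align 4)
@56: ack [4B, align 4] → 60
+4 tail pad (align 8)
size 64, align 8
array of 24: 24 × 64 = 1536

1536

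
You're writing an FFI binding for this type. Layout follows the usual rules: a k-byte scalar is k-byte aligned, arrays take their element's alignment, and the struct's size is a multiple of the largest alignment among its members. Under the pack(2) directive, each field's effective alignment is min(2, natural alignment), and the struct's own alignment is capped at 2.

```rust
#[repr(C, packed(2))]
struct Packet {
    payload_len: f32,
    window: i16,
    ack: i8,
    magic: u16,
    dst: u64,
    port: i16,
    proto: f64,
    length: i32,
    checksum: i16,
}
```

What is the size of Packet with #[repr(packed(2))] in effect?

@0: payload_len [4B, align 2] → 4
@4: window [2B, align 2] → 6
@6: ack [1B, align 1] → 7
+1 pad (align 2)
@8: magic [2B, align 2] → 10
@10: dst [8B, align 2] → 18
@18: port [2B, align 2] → 20
@20: proto [8B, align 2] → 28
@28: length [4B, align 2] → 32
@32: checksum [2B, align 2] → 34
size 34, align 2

34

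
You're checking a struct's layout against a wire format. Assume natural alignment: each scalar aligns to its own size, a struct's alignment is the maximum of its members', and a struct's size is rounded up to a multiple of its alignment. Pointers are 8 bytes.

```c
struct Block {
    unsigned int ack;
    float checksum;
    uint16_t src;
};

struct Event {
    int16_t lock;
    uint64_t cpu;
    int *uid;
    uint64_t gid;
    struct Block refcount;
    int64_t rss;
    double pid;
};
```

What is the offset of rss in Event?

Block: ack at 0 (size 4, align 4) → ends 4; checksum at 4 (size 4, align 4) → ends 8; src at 8 (size 2, align 2) → ends 10; tail pad 2 to reach multiple of 4; total 12 bytes, alignment 4
lock at 0 (size 2, align 2) → ends 2
pad 6 to align 8 for cpu
cpu at 8 (size 8, align 8) → ends 16
uid at 16 (size 8, align 8) → ends 24
gid at 24 (size 8, align 8) → ends 32
refcount at 32 (size 12, align 4) → ends 44
pad 4 to align 8 for rss
rss at 48 (size 8, align 8) → ends 56

48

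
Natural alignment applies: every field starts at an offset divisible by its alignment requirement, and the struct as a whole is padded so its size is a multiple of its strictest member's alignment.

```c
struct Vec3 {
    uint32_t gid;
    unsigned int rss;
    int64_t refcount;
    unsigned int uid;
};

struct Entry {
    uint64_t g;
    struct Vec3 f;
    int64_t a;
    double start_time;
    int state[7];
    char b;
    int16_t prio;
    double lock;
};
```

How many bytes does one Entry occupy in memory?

Vec3: @0: gid [4B, align 4] → 4; @4: rss [4B, align 4] → 8; @8: refcount [8B, align 8] → 16; @16: uid [4B, align 4] → 20; +4 tail pad (align 8); size 24, align 8
@0: g [8B, align 8] → 8
@8: f [24B, align 8] → 32
@32: a [8B, align 8] → 40
@40: start_time [8B, align 8] → 48
@48: state [28B, align 4] → 76
@76: b [1B, align 1] → 77
+1 pad (align 2)
@78: prio [2B, align 2] → 80
@80: lock [8B, align 8] → 88
size 88, align 8

88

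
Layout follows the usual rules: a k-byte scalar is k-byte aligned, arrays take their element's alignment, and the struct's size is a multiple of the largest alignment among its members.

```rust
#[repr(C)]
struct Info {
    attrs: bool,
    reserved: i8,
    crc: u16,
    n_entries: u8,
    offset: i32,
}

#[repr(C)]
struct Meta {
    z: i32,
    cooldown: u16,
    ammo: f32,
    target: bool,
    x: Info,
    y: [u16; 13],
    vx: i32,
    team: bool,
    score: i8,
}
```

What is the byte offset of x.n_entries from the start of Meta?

Info: 0..1  attrs  (1B, 1-aligned); 1..2  reserved  (1B, 1-aligned); 2..4  crc  (2B, 2-aligned); 4..5  n_entries  (1B, 1-aligned); 5..8  -- padding (3B); 8..12  offset  (4B, 4-aligned); sizeof = 12, alignof = 4
0..4  z  (4B, 4-aligned)
4..6  cooldown  (2B, 2-aligned)
6..8  -- padding (2B)
8..12  ammo  (4B, 4-aligned)
12..13  target  (1B, 1-aligned)
13..16  -- padding (3B)
16..28  x  (12B, 4-aligned)
within Info: n_entries at 4
16 + 4 = 20

20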